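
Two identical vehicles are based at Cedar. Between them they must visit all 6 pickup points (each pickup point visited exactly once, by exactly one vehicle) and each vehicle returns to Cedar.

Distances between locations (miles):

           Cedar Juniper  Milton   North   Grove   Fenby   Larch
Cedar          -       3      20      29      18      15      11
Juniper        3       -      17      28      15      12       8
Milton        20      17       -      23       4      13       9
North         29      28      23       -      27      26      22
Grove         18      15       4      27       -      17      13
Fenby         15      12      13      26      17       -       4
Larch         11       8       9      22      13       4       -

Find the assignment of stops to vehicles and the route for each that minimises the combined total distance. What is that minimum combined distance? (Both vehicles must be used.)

Minimum combined distance: 92 miles.

Check every non-empty split of the stops between the two vehicles; for each half take its own optimal tour:
  {Juniper} + {Milton, North, Grove, Fenby, Larch}: 6 + 86 = 92
  {Milton} + {Juniper, North, Grove, Fenby, Larch}: 40 + 86 = 126
  {Juniper, Milton} + {North, Grove, Fenby, Larch}: 40 + 86 = 126
  {North} + {Juniper, Milton, Grove, Fenby, Larch}: 58 + 50 = 108
  {Juniper, North} + {Milton, Grove, Fenby, Larch}: 60 + 50 = 110
  {Milton, North} + {Juniper, Grove, Fenby, Larch}: 72 + 50 = 122
  … (31 splits in total)
Best: vehicle 1 Cedar → Juniper → Cedar = 6; vehicle 2 Cedar → Grove → Milton → North → Fenby → Larch → Cedar = 86; combined 92.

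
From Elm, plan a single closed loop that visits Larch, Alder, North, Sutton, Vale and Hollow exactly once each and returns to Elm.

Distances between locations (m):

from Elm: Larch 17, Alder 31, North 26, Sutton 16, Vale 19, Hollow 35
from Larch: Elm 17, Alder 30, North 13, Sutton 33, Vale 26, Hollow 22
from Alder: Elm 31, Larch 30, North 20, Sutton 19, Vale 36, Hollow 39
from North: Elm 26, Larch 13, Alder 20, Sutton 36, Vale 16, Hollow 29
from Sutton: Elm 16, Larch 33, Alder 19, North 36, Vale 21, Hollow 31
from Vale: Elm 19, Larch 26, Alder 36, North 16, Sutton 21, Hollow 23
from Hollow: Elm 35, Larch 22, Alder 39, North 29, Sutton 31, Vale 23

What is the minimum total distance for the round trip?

There are 360 distinct closed tours to check (reversals are equivalent).
Elm - Larch - Alder - North - Sutton - Vale - Hollow - Elm: 17+30+20+36+21+23+35 = 182
Elm - Larch - Alder - North - Sutton - Hollow - Vale - Elm: 17+30+20+36+31+23+19 = 176
Elm - Larch - Alder - North - Vale - Sutton - Hollow - Elm: 17+30+20+16+21+31+35 = 170
Elm - Larch - Alder - North - Vale - Hollow - Sutton - Elm: 17+30+20+16+23+31+16 = 153
Elm - Larch - Alder - North - Hollow - Sutton - Vale - Elm: 17+30+20+29+31+21+19 = 167
Elm - Larch - Alder - North - Hollow - Vale - Sutton - Elm: 17+30+20+29+23+21+16 = 156
Elm - Larch - Alder - Sutton - North - Vale - Hollow - Elm: 17+30+19+36+16+23+35 = 176
Elm - Larch - Alder - Sutton - North - Hollow - Vale - Elm: 17+30+19+36+29+23+19 = 173
… (352 more)
Elm - Sutton - Alder - North - Larch - Hollow - Vale - Elm: 16+19+20+13+22+23+19 = 132  ← best
The minimum is 132.
One optimal route: Elm → Sutton → Alder → North → Larch → Hollow → Vale → Elm (or its reverse).

132 m — the shortest possible round trip.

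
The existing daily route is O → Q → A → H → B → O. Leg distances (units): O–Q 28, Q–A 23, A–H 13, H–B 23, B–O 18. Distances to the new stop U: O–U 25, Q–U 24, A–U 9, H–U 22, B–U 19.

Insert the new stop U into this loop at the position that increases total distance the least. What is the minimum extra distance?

Minimum extra distance: 10, inserting U between Q and A.

Insertion cost between consecutive stops i–j is d(i,U) + d(U,j) − d(i,j):
  between O and Q: 25 + 24 − 28 = 21
  between Q and A: 24 + 9 − 23 = 10
  between A and H: 9 + 22 − 13 = 18
  between H and B: 22 + 19 − 23 = 18
  between B and O: 19 + 25 − 18 = 26
Cheapest insertion is between Q and A, adding 10.
New total = 105 + 10 = 115.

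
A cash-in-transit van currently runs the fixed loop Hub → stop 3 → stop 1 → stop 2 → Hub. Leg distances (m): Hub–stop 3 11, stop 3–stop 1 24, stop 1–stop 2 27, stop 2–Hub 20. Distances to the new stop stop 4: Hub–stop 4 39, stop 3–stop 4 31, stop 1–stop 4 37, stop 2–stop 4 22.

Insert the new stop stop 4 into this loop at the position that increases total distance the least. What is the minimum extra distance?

+32 m — insert stop 4 between stop 1 and stop 2.

Insertion cost between consecutive stops i–j is d(i,stop 4) + d(stop 4,j) − d(i,j):
  between Hub and stop 3: 39 + 31 − 11 = 59
  between stop 3 and stop 1: 31 + 37 − 24 = 44
  between stop 1 and stop 2: 37 + 22 − 27 = 32
  between stop 2 and Hub: 22 + 39 − 20 = 41
Cheapest insertion is between stop 1 and stop 2, adding 32.
New total = 82 + 32 = 114.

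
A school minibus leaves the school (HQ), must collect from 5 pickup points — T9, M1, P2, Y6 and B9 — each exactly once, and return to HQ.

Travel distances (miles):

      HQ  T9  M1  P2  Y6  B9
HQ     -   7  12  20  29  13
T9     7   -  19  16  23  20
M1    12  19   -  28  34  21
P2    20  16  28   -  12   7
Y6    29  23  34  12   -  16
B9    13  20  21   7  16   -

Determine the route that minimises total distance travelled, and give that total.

Minimum total distance: 82 miles.

There are 60 distinct closed tours to check (reversals are equivalent).
HQ → T9 → M1 → P2 → Y6 → B9 → HQ: 7+19+28+12+16+13 = 95
HQ → T9 → M1 → P2 → B9 → Y6 → HQ: 7+19+28+7+16+29 = 106
HQ → T9 → M1 → Y6 → P2 → B9 → HQ: 7+19+34+12+7+13 = 92
HQ → T9 → M1 → Y6 → B9 → P2 → HQ: 7+19+34+16+7+20 = 103
HQ → T9 → M1 → B9 → P2 → Y6 → HQ: 7+19+21+7+12+29 = 95
HQ → T9 → M1 → B9 → Y6 → P2 → HQ: 7+19+21+16+12+20 = 95
HQ → T9 → P2 → M1 → Y6 → B9 → HQ: 7+16+28+34+16+13 = 114
HQ → T9 → P2 → M1 → B9 → Y6 → HQ: 7+16+28+21+16+29 = 117
HQ → T9 → P2 → Y6 → M1 → B9 → HQ: 7+16+12+34+21+13 = 103
HQ → T9 → P2 → Y6 → B9 → M1 → HQ: 7+16+12+16+21+12 = 84
HQ → T9 → P2 → B9 → M1 → Y6 → HQ: 7+16+7+21+34+29 = 114
HQ → T9 → P2 → B9 → Y6 → M1 → HQ: 7+16+7+16+34+12 = 92
HQ → T9 → Y6 → M1 → P2 → B9 → HQ: 7+23+34+28+7+13 = 112
HQ → T9 → Y6 → M1 → B9 → P2 → HQ: 7+23+34+21+7+20 = 112
… (46 more)
HQ → T9 → Y6 → P2 → B9 → M1 → HQ: 7+23+12+7+21+12 = 82  ← best
The minimum is 82.
One optimal route: HQ → T9 → Y6 → P2 → B9 → M1 → HQ (or its reverse).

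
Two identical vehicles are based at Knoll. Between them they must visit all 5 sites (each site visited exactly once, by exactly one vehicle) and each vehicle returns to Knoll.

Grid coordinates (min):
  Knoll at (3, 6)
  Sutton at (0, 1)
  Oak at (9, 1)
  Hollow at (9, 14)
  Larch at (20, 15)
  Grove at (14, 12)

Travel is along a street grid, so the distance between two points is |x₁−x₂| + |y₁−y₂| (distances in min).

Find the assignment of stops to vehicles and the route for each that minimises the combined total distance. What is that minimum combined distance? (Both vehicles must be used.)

78 min — the smallest possible combined total.

Check every non-empty split of the stops between the two vehicles; for each half take its own optimal tour:
  {Sutton} + {Oak, Hollow, Larch, Grove}: 16 + 62 = 78
  {Oak} + {Sutton, Hollow, Larch, Grove}: 22 + 68 = 90
  {Sutton, Oak} + {Hollow, Larch, Grove}: 28 + 52 = 80
  {Hollow} + {Sutton, Oak, Larch, Grove}: 28 + 68 = 96
  {Sutton, Hollow} + {Oak, Larch, Grove}: 44 + 62 = 106
  {Oak, Hollow} + {Sutton, Larch, Grove}: 38 + 68 = 106
  … (15 splits in total)
Best: vehicle 1 Knoll → Sutton → Knoll = 16; vehicle 2 Knoll → Oak → Hollow → Larch → Grove → Knoll = 62; combined 78.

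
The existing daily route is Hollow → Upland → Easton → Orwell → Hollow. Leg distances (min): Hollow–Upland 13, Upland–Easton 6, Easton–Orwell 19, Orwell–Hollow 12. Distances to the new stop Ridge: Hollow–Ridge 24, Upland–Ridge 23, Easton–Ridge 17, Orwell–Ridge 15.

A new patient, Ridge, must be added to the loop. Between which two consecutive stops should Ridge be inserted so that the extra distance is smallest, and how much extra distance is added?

+13 min — insert Ridge between Easton and Orwell.

Insertion cost between consecutive stops i–j is d(i,Ridge) + d(Ridge,j) − d(i,j):
  between Hollow and Upland: 24 + 23 − 13 = 34
  between Upland and Easton: 23 + 17 − 6 = 34
  between Easton and Orwell: 17 + 15 − 19 = 13
  between Orwell and Hollow: 15 + 24 − 12 = 27
Cheapest insertion is between Easton and Orwell, adding 13.
New total = 50 + 13 = 63.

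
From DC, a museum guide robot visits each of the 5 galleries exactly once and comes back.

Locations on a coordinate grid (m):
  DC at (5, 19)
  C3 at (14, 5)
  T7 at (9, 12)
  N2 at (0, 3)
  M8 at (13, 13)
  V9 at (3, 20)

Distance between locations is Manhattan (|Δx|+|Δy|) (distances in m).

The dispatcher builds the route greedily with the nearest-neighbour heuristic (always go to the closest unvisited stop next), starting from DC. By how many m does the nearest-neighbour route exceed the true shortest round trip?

DC: V9=3, T7=11, M8=14, N2=21, C3=23 ⇒ V9
V9: T7=14, M8=17, N2=20, C3=26 ⇒ T7
T7: M8=5, C3=12, N2=18 ⇒ M8
M8: C3=9, N2=23 ⇒ C3
C3: N2=16 ⇒ N2
NN route DC → V9 → T7 → M8 → C3 → N2 → DC costs 68.
Optimal: DC → T7 → M8 → C3 → N2 → V9 → DC costs 64 (by enumerating all 60 distinct tours).
Excess = 68 − 64 = 4.

The nearest-neighbour route is 4 m longer than optimal.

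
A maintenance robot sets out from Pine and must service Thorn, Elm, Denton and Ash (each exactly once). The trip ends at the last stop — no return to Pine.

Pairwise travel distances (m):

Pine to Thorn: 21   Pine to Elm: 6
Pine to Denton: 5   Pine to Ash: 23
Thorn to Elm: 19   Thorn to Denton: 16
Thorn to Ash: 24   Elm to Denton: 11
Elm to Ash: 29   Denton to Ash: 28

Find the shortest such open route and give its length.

Shortest open route: 57 m.

There are 4! = 24 possible orderings.
Pine → Thorn → Elm → Denton → Ash: 21+19+11+28 = 79
Pine → Thorn → Elm → Ash → Denton: 21+19+29+28 = 97
Pine → Thorn → Denton → Elm → Ash: 21+16+11+29 = 77
Pine → Thorn → Denton → Ash → Elm: 21+16+28+29 = 94
Pine → Thorn → Ash → Elm → Denton: 21+24+29+11 = 85
Pine → Thorn → Ash → Denton → Elm: 21+24+28+11 = 84
Pine → Elm → Thorn → Denton → Ash: 6+19+16+28 = 69
Pine → Elm → Thorn → Ash → Denton: 6+19+24+28 = 77
Pine → Elm → Denton → Thorn → Ash: 6+11+16+24 = 57
Pine → Elm → Denton → Ash → Thorn: 6+11+28+24 = 69
Pine → Elm → Ash → Thorn → Denton: 6+29+24+16 = 75
Pine → Elm → Ash → Denton → Thorn: 6+29+28+16 = 79
Pine → Denton → Thorn → Elm → Ash: 5+16+19+29 = 69
Pine → Denton → Thorn → Ash → Elm: 5+16+24+29 = 74
… (10 more)
The minimum is 57.
One shortest path: Pine → Elm → Denton → Thorn → Ash.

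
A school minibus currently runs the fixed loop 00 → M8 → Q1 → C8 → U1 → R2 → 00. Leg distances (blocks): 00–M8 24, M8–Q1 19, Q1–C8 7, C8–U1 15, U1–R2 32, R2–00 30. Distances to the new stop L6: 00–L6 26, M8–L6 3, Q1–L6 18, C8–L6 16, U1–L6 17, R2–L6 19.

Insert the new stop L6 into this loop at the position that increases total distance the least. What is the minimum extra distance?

Insertion cost between consecutive stops i–j is d(i,L6) + d(L6,j) − d(i,j):
  between 00 and M8: 26 + 3 − 24 = 5
  between M8 and Q1: 3 + 18 − 19 = 2
  between Q1 and C8: 18 + 16 − 7 = 27
  between C8 and U1: 16 + 17 − 15 = 18
  between U1 and R2: 17 + 19 − 32 = 4
  between R2 and 00: 19 + 26 − 30 = 15
Cheapest insertion is between M8 and Q1, adding 2.
New total = 127 + 2 = 129.

Adding 2 blocks by placing L6 on the M8–Q1 leg.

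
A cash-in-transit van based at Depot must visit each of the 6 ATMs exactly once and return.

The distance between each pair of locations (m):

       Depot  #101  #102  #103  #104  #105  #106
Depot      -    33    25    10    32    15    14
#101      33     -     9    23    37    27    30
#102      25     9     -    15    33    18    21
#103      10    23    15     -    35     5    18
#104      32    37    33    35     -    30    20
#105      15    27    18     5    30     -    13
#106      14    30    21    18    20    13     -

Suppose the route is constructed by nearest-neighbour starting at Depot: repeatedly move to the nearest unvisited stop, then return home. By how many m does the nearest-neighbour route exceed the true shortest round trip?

From Depot: #103=10, #106=14, #105=15, #102=25, #104=32, #101=33 → choose #103 (10).
From #103: #105=5, #102=15, #106=18, #101=23, #104=35 → choose #105 (5).
From #105: #106=13, #102=18, #101=27, #104=30 → choose #106 (13).
From #106: #104=20, #102=21, #101=30 → choose #104 (20).
From #104: #102=33, #101=37 → choose #102 (33).
From #102: #101=9 → choose #101 (9).
NN route Depot → #103 → #105 → #106 → #104 → #102 → #101 → Depot costs 123.
Optimal: Depot → #103 → #105 → #102 → #101 → #104 → #106 → Depot costs 113 (by enumerating all 360 distinct tours).
Excess = 123 − 113 = 10.

The nearest-neighbour route is 10 m longer than optimal.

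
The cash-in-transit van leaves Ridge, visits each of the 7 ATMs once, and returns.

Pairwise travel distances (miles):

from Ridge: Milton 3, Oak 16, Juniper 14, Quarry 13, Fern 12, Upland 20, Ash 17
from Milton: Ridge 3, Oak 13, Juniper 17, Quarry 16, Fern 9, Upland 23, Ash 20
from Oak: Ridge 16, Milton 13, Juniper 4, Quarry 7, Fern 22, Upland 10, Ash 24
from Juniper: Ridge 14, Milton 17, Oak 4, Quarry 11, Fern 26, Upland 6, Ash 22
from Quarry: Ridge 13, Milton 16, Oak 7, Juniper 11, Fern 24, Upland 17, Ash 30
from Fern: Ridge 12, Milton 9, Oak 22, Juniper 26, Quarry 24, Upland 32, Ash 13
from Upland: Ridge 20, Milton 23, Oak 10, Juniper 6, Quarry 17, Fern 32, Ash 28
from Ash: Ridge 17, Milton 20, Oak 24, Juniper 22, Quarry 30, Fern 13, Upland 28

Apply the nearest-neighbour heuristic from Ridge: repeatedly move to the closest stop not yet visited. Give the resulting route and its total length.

95 miles along Ridge → Milton → Fern → Ash → Juniper → Oak → Quarry → Upland → Ridge.

At Ridge the remaining stops are Milton 3, Fern 12, Quarry 13, Juniper 14, Oak 16, Ash 17, Upland 20; go to Milton.
At Milton the remaining stops are Fern 9, Oak 13, Quarry 16, Juniper 17, Ash 20, Upland 23; go to Fern.
At Fern the remaining stops are Ash 13, Oak 22, Quarry 24, Juniper 26, Upland 32; go to Ash.
At Ash the remaining stops are Juniper 22, Oak 24, Upland 28, Quarry 30; go to Juniper.
At Juniper the remaining stops are Oak 4, Upland 6, Quarry 11; go to Oak.
At Oak the remaining stops are Quarry 7, Upland 10; go to Quarry.
At Quarry the remaining stops are Upland 17; go to Upland.
Return Upland→Ridge: 20.
Total = 3 + 9 + 13 + 22 + 4 + 7 + 17 + 20 = 95.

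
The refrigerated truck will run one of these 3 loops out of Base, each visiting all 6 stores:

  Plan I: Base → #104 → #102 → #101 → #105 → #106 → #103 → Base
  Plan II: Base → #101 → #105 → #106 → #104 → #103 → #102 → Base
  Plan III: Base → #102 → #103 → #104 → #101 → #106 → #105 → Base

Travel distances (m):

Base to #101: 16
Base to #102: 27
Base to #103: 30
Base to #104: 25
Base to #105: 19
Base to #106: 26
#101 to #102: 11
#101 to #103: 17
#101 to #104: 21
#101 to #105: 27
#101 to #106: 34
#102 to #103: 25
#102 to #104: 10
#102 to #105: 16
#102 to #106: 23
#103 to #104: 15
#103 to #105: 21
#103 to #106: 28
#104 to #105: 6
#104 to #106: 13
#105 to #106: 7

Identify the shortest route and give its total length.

130 m — Plan II is the shortest.

Plan I: 25 + 10 + 11 + 27 + 7 + 28 + 30 = 138
Plan II: 16 + 27 + 7 + 13 + 15 + 25 + 27 = 130
Plan III: 27 + 25 + 15 + 21 + 34 + 7 + 19 = 148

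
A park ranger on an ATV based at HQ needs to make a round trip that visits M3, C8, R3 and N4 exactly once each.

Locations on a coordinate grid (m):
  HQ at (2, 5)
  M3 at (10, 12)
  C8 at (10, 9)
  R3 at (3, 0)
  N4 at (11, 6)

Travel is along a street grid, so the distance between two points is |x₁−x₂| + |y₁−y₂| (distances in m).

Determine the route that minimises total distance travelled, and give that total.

Shortest round trip = 42 m.

With 4 stops there are 4!/2 = 12 distinct round trips (a route and its reverse cost the same).
HQ - M3 - C8 - R3 - N4 - HQ: 15+3+16+14+10 = 58
HQ - M3 - C8 - N4 - R3 - HQ: 15+3+4+14+6 = 42
HQ - M3 - R3 - C8 - N4 - HQ: 15+19+16+4+10 = 64
HQ - M3 - R3 - N4 - C8 - HQ: 15+19+14+4+12 = 64
HQ - M3 - N4 - C8 - R3 - HQ: 15+7+4+16+6 = 48
HQ - M3 - N4 - R3 - C8 - HQ: 15+7+14+16+12 = 64
HQ - C8 - M3 - R3 - N4 - HQ: 12+3+19+14+10 = 58
HQ - C8 - M3 - N4 - R3 - HQ: 12+3+7+14+6 = 42
HQ - C8 - R3 - M3 - N4 - HQ: 12+16+19+7+10 = 64
HQ - C8 - N4 - M3 - R3 - HQ: 12+4+7+19+6 = 48
HQ - R3 - M3 - C8 - N4 - HQ: 6+19+3+4+10 = 42
HQ - R3 - C8 - M3 - N4 - HQ: 6+16+3+7+10 = 42
The minimum is 42.
One optimal route: HQ → M3 → C8 → N4 → R3 → HQ (or its reverse).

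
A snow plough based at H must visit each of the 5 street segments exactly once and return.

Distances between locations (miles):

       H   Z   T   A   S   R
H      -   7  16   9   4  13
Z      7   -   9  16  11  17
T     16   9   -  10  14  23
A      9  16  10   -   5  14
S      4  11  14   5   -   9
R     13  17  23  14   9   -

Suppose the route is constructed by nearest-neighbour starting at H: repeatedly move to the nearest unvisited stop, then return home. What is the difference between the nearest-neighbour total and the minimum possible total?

The nearest-neighbour route is 5 miles longer than optimal.

From H: S=4, Z=7, A=9, R=13, T=16 → choose S (4).
From S: A=5, R=9, Z=11, T=14 → choose A (5).
From A: T=10, R=14, Z=16 → choose T (10).
From T: Z=9, R=23 → choose Z (9).
From Z: R=17 → choose R (17).
NN route H → S → A → T → Z → R → H costs 58.
Optimal: H → Z → T → A → S → R → H costs 53 (by enumerating all 60 distinct tours).
Excess = 58 − 53 = 5.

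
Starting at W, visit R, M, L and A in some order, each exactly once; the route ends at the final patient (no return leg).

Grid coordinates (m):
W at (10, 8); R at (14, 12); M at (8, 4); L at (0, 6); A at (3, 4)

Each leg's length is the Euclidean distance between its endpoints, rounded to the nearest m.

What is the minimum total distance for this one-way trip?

Minimum one-way distance = 25 m.

There are 4! = 24 possible orderings.
W - R - M - L - A: 6+10+8+4 = 28
W - R - M - A - L: 6+10+5+4 = 25
W - R - L - M - A: 6+15+8+5 = 34
W - R - L - A - M: 6+15+4+5 = 30
W - R - A - M - L: 6+14+5+8 = 33
W - R - A - L - M: 6+14+4+8 = 32
W - M - R - L - A: 4+10+15+4 = 33
W - M - R - A - L: 4+10+14+4 = 32
W - M - L - R - A: 4+8+15+14 = 41
W - M - L - A - R: 4+8+4+14 = 30
W - M - A - R - L: 4+5+14+15 = 38
W - M - A - L - R: 4+5+4+15 = 28
W - L - R - M - A: 10+15+10+5 = 40
W - L - R - A - M: 10+15+14+5 = 44
… (10 more)
The minimum is 25.
One shortest path: W → R → M → A → L.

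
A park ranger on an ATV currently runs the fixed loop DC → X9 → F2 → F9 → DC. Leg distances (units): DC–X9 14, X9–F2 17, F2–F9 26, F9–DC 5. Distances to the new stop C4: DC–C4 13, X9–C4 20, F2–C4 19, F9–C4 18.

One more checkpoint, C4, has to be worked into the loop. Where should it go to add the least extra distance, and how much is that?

Adding 11 by placing C4 on the F2–F9 leg.

Insertion cost between consecutive stops i–j is d(i,C4) + d(C4,j) − d(i,j):
  between DC and X9: 13 + 20 − 14 = 19
  between X9 and F2: 20 + 19 − 17 = 22
  between F2 and F9: 19 + 18 − 26 = 11
  between F9 and DC: 18 + 13 − 5 = 26
Cheapest insertion is between F2 and F9, adding 11.
New total = 62 + 11 = 73.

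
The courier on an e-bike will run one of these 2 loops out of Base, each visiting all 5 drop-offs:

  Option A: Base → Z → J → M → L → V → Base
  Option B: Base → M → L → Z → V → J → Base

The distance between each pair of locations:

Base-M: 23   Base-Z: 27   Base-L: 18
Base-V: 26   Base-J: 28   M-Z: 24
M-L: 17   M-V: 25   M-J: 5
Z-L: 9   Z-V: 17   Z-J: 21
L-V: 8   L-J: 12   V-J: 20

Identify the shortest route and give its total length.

Option A: 27 + 21 + 5 + 17 + 8 + 26 = 104
Option B: 23 + 17 + 9 + 17 + 20 + 28 = 114

Shortest is Option A, total 104.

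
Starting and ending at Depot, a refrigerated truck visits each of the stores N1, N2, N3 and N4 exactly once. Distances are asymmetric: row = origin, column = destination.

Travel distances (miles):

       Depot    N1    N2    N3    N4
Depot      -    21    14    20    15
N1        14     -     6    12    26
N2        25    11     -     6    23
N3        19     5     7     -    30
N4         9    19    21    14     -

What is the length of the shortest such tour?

Depot - N1 - N2 - N3 - N4 - Depot: 21+6+6+30+9 = 72
Depot - N1 - N2 - N4 - N3 - Depot: 21+6+23+14+19 = 83
Depot - N1 - N3 - N2 - N4 - Depot: 21+12+7+23+9 = 72
Depot - N1 - N3 - N4 - N2 - Depot: 21+12+30+21+25 = 109
Depot - N1 - N4 - N2 - N3 - Depot: 21+26+21+6+19 = 93
Depot - N1 - N4 - N3 - N2 - Depot: 21+26+14+7+25 = 93
Depot - N2 - N1 - N3 - N4 - Depot: 14+11+12+30+9 = 76
Depot - N2 - N1 - N4 - N3 - Depot: 14+11+26+14+19 = 84
Depot - N2 - N3 - N1 - N4 - Depot: 14+6+5+26+9 = 60
Depot - N2 - N3 - N4 - N1 - Depot: 14+6+30+19+14 = 83
Depot - N2 - N4 - N1 - N3 - Depot: 14+23+19+12+19 = 87
Depot - N2 - N4 - N3 - N1 - Depot: 14+23+14+5+14 = 70
Depot - N3 - N1 - N2 - N4 - Depot: 20+5+6+23+9 = 63
Depot - N3 - N1 - N4 - N2 - Depot: 20+5+26+21+25 = 97
… (10 more)
The minimum is 60.
One optimal route: Depot → N2 → N3 → N1 → N4 → Depot.

Shortest round trip = 60 miles.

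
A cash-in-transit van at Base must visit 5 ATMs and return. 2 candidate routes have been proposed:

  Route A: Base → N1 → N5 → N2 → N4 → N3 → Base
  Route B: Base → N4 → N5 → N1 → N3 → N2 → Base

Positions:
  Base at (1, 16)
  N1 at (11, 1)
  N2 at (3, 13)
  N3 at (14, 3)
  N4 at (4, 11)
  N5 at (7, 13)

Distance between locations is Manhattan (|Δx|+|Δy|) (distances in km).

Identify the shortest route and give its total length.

60 km — Route B is the shortest.

Route A: 25 + 16 + 4 + 3 + 18 + 26 = 92
Route B: 8 + 5 + 16 + 5 + 21 + 5 = 60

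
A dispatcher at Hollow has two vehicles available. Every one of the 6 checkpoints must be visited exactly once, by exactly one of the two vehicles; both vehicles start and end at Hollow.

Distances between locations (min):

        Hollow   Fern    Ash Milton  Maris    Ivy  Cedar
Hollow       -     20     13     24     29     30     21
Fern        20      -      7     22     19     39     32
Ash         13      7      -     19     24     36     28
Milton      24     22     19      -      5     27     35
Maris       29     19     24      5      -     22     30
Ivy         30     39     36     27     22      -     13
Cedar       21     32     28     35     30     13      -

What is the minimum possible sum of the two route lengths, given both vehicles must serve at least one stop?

125 min — the smallest possible combined total.

Check every non-empty split of the stops between the two vehicles; for each half take its own optimal tour:
  {Fern} + {Ash, Milton, Maris, Ivy, Cedar}: 40 + 93 = 133
  {Ash} + {Fern, Milton, Maris, Ivy, Cedar}: 26 + 103 = 129
  {Fern, Ash} + {Milton, Maris, Ivy, Cedar}: 40 + 85 = 125
  {Milton} + {Fern, Ash, Maris, Ivy, Cedar}: 48 + 95 = 143
  {Fern, Milton} + {Ash, Maris, Ivy, Cedar}: 66 + 93 = 159
  {Ash, Milton} + {Fern, Maris, Ivy, Cedar}: 56 + 95 = 151
  … (31 splits in total)
Best: vehicle 1 Hollow → Fern → Ash → Hollow = 40; vehicle 2 Hollow → Milton → Maris → Ivy → Cedar → Hollow = 85; combined 125.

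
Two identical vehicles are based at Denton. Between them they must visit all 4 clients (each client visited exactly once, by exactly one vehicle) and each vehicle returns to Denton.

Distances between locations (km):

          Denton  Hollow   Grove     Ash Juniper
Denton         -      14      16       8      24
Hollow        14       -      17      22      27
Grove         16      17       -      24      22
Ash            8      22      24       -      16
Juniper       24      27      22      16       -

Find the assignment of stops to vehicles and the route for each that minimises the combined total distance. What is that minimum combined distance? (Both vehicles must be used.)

There are 2^3 − 1 = 7 ways to divide the 4 stops into two non-empty groups. For each, the best each vehicle can do is its own shortest tour through its group:
  {Hollow} + {Grove, Ash, Juniper}: 28 + 62 = 90
  {Grove} + {Hollow, Ash, Juniper}: 32 + 65 = 97
  {Hollow, Grove} + {Ash, Juniper}: 47 + 48 = 95
  {Ash} + {Hollow, Grove, Juniper}: 16 + 77 = 93
  {Hollow, Ash} + {Grove, Juniper}: 44 + 62 = 106
  {Grove, Ash} + {Hollow, Juniper}: 48 + 65 = 113
  … (7 splits in total)
Best: vehicle 1 Denton → Hollow → Denton = 28; vehicle 2 Denton → Grove → Juniper → Ash → Denton = 62; combined 90.

Minimum combined distance: 90 km.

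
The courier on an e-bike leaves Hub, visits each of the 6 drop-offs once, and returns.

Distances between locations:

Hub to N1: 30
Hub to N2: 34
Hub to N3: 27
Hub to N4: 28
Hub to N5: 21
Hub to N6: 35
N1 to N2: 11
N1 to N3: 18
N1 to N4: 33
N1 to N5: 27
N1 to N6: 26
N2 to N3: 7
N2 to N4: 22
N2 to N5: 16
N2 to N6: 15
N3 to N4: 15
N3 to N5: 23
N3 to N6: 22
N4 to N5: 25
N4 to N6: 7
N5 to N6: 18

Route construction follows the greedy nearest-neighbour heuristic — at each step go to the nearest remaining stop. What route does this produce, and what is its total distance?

At Hub the remaining stops are N5 21, N3 27, N4 28, N1 30, N2 34, N6 35; go to N5.
At N5 the remaining stops are N2 16, N6 18, N3 23, N4 25, N1 27; go to N2.
At N2 the remaining stops are N3 7, N1 11, N6 15, N4 22; go to N3.
At N3 the remaining stops are N4 15, N1 18, N6 22; go to N4.
At N4 the remaining stops are N6 7, N1 33; go to N6.
At N6 the remaining stops are N1 26; go to N1.
Return N1→Hub: 30.
Total = 21 + 16 + 7 + 15 + 7 + 26 + 30 = 122.

Nearest-neighbour total = 122; route Hub → N5 → N2 → N3 → N4 → N6 → N1 → Hub.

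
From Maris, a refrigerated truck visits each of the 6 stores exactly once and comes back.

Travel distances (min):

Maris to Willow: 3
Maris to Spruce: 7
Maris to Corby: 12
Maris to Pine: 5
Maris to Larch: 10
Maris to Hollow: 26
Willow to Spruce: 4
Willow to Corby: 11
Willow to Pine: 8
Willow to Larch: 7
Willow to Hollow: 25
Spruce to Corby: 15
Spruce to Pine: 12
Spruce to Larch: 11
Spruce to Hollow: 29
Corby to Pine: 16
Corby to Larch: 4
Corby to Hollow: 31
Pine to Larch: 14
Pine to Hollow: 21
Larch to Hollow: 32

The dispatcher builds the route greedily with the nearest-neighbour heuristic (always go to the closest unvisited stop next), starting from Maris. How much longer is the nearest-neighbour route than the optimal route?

From Maris: Willow=3, Pine=5, Spruce=7, Larch=10, Corby=12, Hollow=26 → choose Willow (3).
From Willow: Spruce=4, Larch=7, Pine=8, Corby=11, Hollow=25 → choose Spruce (4).
From Spruce: Larch=11, Pine=12, Corby=15, Hollow=29 → choose Larch (11).
From Larch: Corby=4, Pine=14, Hollow=32 → choose Corby (4).
From Corby: Pine=16, Hollow=31 → choose Pine (16).
From Pine: Hollow=21 → choose Hollow (21).
NN route Maris → Willow → Spruce → Larch → Corby → Pine → Hollow → Maris costs 85.
Optimal: Maris → Willow → Spruce → Larch → Corby → Hollow → Pine → Maris costs 79 (by enumerating all 360 distinct tours).
Excess = 85 − 79 = 6.

6 min longer than the optimal tour.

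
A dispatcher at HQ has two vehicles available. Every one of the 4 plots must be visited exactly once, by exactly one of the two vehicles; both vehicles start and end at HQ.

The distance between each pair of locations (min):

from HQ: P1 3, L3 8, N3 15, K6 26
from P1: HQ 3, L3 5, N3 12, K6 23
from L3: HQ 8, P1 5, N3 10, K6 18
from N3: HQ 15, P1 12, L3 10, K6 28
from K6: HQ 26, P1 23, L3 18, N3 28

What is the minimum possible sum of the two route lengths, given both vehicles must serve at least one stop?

There are 2^3 − 1 = 7 ways to divide the 4 stops into two non-empty groups. For each, the best each vehicle can do is its own shortest tour through its group:
  {P1} + {L3, N3, K6}: 6 + 69 = 75
  {L3} + {P1, N3, K6}: 16 + 69 = 85
  {P1, L3} + {N3, K6}: 16 + 69 = 85
  {N3} + {P1, L3, K6}: 30 + 52 = 82
  {P1, N3} + {L3, K6}: 30 + 52 = 82
  {L3, N3} + {P1, K6}: 33 + 52 = 85
  … (7 splits in total)
Best: vehicle 1 HQ → P1 → HQ = 6; vehicle 2 HQ → L3 → K6 → N3 → HQ = 69; combined 75.

Minimum combined distance: 75 min.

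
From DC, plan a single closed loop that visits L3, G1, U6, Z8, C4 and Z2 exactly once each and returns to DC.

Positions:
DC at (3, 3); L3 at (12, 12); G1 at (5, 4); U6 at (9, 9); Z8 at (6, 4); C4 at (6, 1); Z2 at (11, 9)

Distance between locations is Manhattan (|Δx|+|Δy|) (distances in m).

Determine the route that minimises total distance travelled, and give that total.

Minimum total distance: 40 m.

DC-L3-G1-U6-Z8-C4-Z2-DC: 18+15+9+8+3+13+14 = 80
DC-L3-G1-U6-Z8-Z2-C4-DC: 18+15+9+8+10+13+5 = 78
DC-L3-G1-U6-C4-Z8-Z2-DC: 18+15+9+11+3+10+14 = 80
DC-L3-G1-U6-C4-Z2-Z8-DC: 18+15+9+11+13+10+4 = 80
DC-L3-G1-U6-Z2-Z8-C4-DC: 18+15+9+2+10+3+5 = 62
DC-L3-G1-U6-Z2-C4-Z8-DC: 18+15+9+2+13+3+4 = 64
DC-L3-G1-Z8-U6-C4-Z2-DC: 18+15+1+8+11+13+14 = 80
DC-L3-G1-Z8-U6-Z2-C4-DC: 18+15+1+8+2+13+5 = 62
… (352 more)
DC-G1-L3-Z2-U6-Z8-C4-DC: 3+15+4+2+8+3+5 = 40  ← best
The minimum is 40.
One optimal route: DC → G1 → L3 → Z2 → U6 → Z8 → C4 → DC (or its reverse).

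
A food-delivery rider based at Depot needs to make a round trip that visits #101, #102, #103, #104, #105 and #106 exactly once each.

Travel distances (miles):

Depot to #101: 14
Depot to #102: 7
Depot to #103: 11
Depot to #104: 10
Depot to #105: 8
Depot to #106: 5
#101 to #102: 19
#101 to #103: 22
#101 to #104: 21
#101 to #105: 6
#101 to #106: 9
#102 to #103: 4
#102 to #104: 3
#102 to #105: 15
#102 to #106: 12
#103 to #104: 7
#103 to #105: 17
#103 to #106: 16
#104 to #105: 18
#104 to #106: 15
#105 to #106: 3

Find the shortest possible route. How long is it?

Shortest round trip = 53 miles.

Depot → #101 → #102 → #103 → #104 → #105 → #106 → Depot: 14+19+4+7+18+3+5 = 70
Depot → #101 → #102 → #103 → #104 → #106 → #105 → Depot: 14+19+4+7+15+3+8 = 70
Depot → #101 → #102 → #103 → #105 → #104 → #106 → Depot: 14+19+4+17+18+15+5 = 92
Depot → #101 → #102 → #103 → #105 → #106 → #104 → Depot: 14+19+4+17+3+15+10 = 82
Depot → #101 → #102 → #103 → #106 → #104 → #105 → Depot: 14+19+4+16+15+18+8 = 94
Depot → #101 → #102 → #103 → #106 → #105 → #104 → Depot: 14+19+4+16+3+18+10 = 84
Depot → #101 → #102 → #104 → #103 → #105 → #106 → Depot: 14+19+3+7+17+3+5 = 68
Depot → #101 → #102 → #104 → #103 → #106 → #105 → Depot: 14+19+3+7+16+3+8 = 70
… (352 more)
Depot → #102 → #103 → #104 → #101 → #105 → #106 → Depot: 7+4+7+21+6+3+5 = 53  ← best
The minimum is 53.
One optimal route: Depot → #102 → #103 → #104 → #101 → #105 → #106 → Depot (or its reverse).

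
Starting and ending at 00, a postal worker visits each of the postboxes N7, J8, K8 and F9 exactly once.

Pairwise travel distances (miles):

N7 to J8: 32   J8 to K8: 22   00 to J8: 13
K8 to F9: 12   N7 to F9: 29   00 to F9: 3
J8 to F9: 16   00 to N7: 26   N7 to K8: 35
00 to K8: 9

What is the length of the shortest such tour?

00→N7→J8→K8→F9→00: 26+32+22+12+3 = 95
00→N7→J8→F9→K8→00: 26+32+16+12+9 = 95
00→N7→K8→J8→F9→00: 26+35+22+16+3 = 102
00→N7→K8→F9→J8→00: 26+35+12+16+13 = 102
00→N7→F9→J8→K8→00: 26+29+16+22+9 = 102
00→N7→F9→K8→J8→00: 26+29+12+22+13 = 102
00→J8→N7→K8→F9→00: 13+32+35+12+3 = 95
00→J8→N7→F9→K8→00: 13+32+29+12+9 = 95
00→J8→K8→N7→F9→00: 13+22+35+29+3 = 102
00→J8→F9→N7→K8→00: 13+16+29+35+9 = 102
00→K8→N7→J8→F9→00: 9+35+32+16+3 = 95
00→K8→J8→N7→F9→00: 9+22+32+29+3 = 95
The minimum is 95.
One optimal route: 00 → N7 → J8 → K8 → F9 → 00 (or its reverse).

Minimum total distance: 95 miles.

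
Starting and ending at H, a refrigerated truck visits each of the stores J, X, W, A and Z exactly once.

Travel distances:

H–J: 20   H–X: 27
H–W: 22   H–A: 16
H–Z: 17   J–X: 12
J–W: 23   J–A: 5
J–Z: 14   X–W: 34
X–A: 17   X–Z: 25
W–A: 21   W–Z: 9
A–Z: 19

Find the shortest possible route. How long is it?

Shortest round trip = 89.

With 5 stops there are 5!/2 = 60 distinct round trips (a route and its reverse cost the same).
H→J→X→W→A→Z→H: 20+12+34+21+19+17 = 123
H→J→X→W→Z→A→H: 20+12+34+9+19+16 = 110
H→J→X→A→W→Z→H: 20+12+17+21+9+17 = 96
H→J→X→A→Z→W→H: 20+12+17+19+9+22 = 99
H→J→X→Z→W→A→H: 20+12+25+9+21+16 = 103
H→J→X→Z→A→W→H: 20+12+25+19+21+22 = 119
H→J→W→X→A→Z→H: 20+23+34+17+19+17 = 130
H→J→W→X→Z→A→H: 20+23+34+25+19+16 = 137
H→J→W→A→X→Z→H: 20+23+21+17+25+17 = 123
H→J→W→A→Z→X→H: 20+23+21+19+25+27 = 135
H→J→W→Z→X→A→H: 20+23+9+25+17+16 = 110
H→J→W→Z→A→X→H: 20+23+9+19+17+27 = 115
H→J→A→X→W→Z→H: 20+5+17+34+9+17 = 102
H→J→A→X→Z→W→H: 20+5+17+25+9+22 = 98
… (46 more)
H→W→Z→X→J→A→H: 22+9+25+12+5+16 = 89  ← best
The minimum is 89.
One optimal route: H → W → Z → X → J → A → H (or its reverse).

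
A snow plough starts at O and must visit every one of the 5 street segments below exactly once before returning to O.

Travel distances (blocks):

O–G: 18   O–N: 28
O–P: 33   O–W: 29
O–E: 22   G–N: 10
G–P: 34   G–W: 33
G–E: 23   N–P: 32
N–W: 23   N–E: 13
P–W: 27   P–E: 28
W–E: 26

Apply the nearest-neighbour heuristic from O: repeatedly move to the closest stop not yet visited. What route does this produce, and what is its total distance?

Nearest-neighbour total = 127 blocks; route O → G → N → E → W → P → O.

O → [G:18 / E:22 / N:28 / W:29 / P:33] → G (18)
G → [N:10 / E:23 / W:33 / P:34] → N (10)
N → [E:13 / W:23 / P:32] → E (13)
E → [W:26 / P:28] → W (26)
W → [P:27] → P (27)
Return P→O: 33.
Total = 18 + 10 + 13 + 26 + 27 + 33 = 127.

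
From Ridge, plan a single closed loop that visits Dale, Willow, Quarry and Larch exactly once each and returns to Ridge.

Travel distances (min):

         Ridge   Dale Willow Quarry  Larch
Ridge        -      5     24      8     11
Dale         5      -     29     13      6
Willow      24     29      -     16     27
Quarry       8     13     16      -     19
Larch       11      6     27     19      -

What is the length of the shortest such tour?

There are 12 distinct closed tours to check (reversals are equivalent).
Ridge - Dale - Willow - Quarry - Larch - Ridge: 5+29+16+19+11 = 80
Ridge - Dale - Willow - Larch - Quarry - Ridge: 5+29+27+19+8 = 88
Ridge - Dale - Quarry - Willow - Larch - Ridge: 5+13+16+27+11 = 72
Ridge - Dale - Quarry - Larch - Willow - Ridge: 5+13+19+27+24 = 88
Ridge - Dale - Larch - Willow - Quarry - Ridge: 5+6+27+16+8 = 62
Ridge - Dale - Larch - Quarry - Willow - Ridge: 5+6+19+16+24 = 70
Ridge - Willow - Dale - Quarry - Larch - Ridge: 24+29+13+19+11 = 96
Ridge - Willow - Dale - Larch - Quarry - Ridge: 24+29+6+19+8 = 86
Ridge - Willow - Quarry - Dale - Larch - Ridge: 24+16+13+6+11 = 70
Ridge - Willow - Larch - Dale - Quarry - Ridge: 24+27+6+13+8 = 78
Ridge - Quarry - Dale - Willow - Larch - Ridge: 8+13+29+27+11 = 88
Ridge - Quarry - Willow - Dale - Larch - Ridge: 8+16+29+6+11 = 70
The minimum is 62.
One optimal route: Ridge → Dale → Larch → Willow → Quarry → Ridge (or its reverse).

Minimum total distance: 62 min.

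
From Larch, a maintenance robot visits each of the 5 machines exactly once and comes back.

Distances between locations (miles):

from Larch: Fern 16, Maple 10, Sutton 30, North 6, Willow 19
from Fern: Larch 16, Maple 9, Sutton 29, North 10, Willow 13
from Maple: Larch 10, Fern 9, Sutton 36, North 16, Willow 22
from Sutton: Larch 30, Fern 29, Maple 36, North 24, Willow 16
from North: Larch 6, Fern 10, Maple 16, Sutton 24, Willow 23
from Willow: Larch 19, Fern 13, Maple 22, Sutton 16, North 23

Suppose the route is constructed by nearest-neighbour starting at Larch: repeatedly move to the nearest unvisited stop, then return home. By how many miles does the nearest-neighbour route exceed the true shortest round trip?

15 miles longer than the optimal tour.

From Larch: North=6, Maple=10, Fern=16, Willow=19, Sutton=30 → choose North (6).
From North: Fern=10, Maple=16, Willow=23, Sutton=24 → choose Fern (10).
From Fern: Maple=9, Willow=13, Sutton=29 → choose Maple (9).
From Maple: Willow=22, Sutton=36 → choose Willow (22).
From Willow: Sutton=16 → choose Sutton (16).
NN route Larch → North → Fern → Maple → Willow → Sutton → Larch costs 93.
Optimal: Larch → Maple → Fern → Willow → Sutton → North → Larch costs 78 (by enumerating all 60 distinct tours).
Excess = 93 − 78 = 15.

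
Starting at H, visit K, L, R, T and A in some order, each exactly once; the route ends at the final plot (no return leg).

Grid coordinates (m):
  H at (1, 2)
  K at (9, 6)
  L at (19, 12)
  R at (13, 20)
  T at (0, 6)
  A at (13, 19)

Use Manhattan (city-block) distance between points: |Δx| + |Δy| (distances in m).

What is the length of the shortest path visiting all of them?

There are 5! = 120 possible orderings.
H → K → L → R → T → A: 12+16+14+27+26 = 95
H → K → L → R → A → T: 12+16+14+1+26 = 69
H → K → L → T → R → A: 12+16+25+27+1 = 81
H → K → L → T → A → R: 12+16+25+26+1 = 80
H → K → L → A → R → T: 12+16+13+1+27 = 69
H → K → L → A → T → R: 12+16+13+26+27 = 94
H → K → R → L → T → A: 12+18+14+25+26 = 95
H → K → R → L → A → T: 12+18+14+13+26 = 83
H → K → R → T → L → A: 12+18+27+25+13 = 95
H → K → R → T → A → L: 12+18+27+26+13 = 96
H → K → R → A → L → T: 12+18+1+13+25 = 69
H → K → R → A → T → L: 12+18+1+26+25 = 82
H → K → T → L → R → A: 12+9+25+14+1 = 61
H → K → T → L → A → R: 12+9+25+13+1 = 60
… (106 more)
H → T → K → L → A → R: 5+9+16+13+1 = 44  ← best
The minimum is 44.
One shortest path: H → T → K → L → A → R.

Shortest open route: 44 m.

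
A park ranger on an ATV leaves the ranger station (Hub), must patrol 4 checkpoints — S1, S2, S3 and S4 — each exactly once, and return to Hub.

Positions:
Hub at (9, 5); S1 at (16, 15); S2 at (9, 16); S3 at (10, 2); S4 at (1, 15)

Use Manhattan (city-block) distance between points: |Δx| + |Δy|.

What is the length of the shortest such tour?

There are 12 distinct closed tours to check (reversals are equivalent).
Hub - S1 - S2 - S3 - S4 - Hub: 17+8+15+22+18 = 80
Hub - S1 - S2 - S4 - S3 - Hub: 17+8+9+22+4 = 60
Hub - S1 - S3 - S2 - S4 - Hub: 17+19+15+9+18 = 78
Hub - S1 - S3 - S4 - S2 - Hub: 17+19+22+9+11 = 78
Hub - S1 - S4 - S2 - S3 - Hub: 17+15+9+15+4 = 60
Hub - S1 - S4 - S3 - S2 - Hub: 17+15+22+15+11 = 80
Hub - S2 - S1 - S3 - S4 - Hub: 11+8+19+22+18 = 78
Hub - S2 - S1 - S4 - S3 - Hub: 11+8+15+22+4 = 60
Hub - S2 - S3 - S1 - S4 - Hub: 11+15+19+15+18 = 78
Hub - S2 - S4 - S1 - S3 - Hub: 11+9+15+19+4 = 58
Hub - S3 - S1 - S2 - S4 - Hub: 4+19+8+9+18 = 58
Hub - S3 - S2 - S1 - S4 - Hub: 4+15+8+15+18 = 60
The minimum is 58.
One optimal route: Hub → S2 → S4 → S1 → S3 → Hub (or its reverse).

Minimum total distance: 58.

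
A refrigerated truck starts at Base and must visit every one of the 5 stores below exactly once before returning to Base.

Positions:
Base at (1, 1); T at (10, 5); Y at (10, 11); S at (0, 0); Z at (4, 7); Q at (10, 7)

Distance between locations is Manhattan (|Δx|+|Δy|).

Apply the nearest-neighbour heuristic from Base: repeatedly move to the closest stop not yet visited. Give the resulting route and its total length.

From Base: distances to unvisited — S=2, Z=9, T=13, Q=15, Y=19. Nearest is S (2).
From S: distances to unvisited — Z=11, T=15, Q=17, Y=21. Nearest is Z (11).
From Z: distances to unvisited — Q=6, T=8, Y=10. Nearest is Q (6).
From Q: distances to unvisited — T=2, Y=4. Nearest is T (2).
From T: distances to unvisited — Y=6. Nearest is Y (6).
Return Y→Base: 19.
Total = 2 + 11 + 6 + 2 + 6 + 19 = 46.

Nearest-neighbour total = 46; route Base → S → Z → Q → T → Y → Base.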